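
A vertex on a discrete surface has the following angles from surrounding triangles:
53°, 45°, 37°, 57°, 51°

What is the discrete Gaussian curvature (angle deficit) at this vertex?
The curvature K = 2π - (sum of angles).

Sum of angles = 243°. K = 360° - 243° = 117° = 13π/20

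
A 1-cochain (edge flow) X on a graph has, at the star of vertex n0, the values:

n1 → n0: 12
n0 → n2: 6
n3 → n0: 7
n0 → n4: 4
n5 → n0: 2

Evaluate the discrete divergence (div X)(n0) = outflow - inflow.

Divergence = sum of outgoing flows = (-12) + 6 + (-7) + 4 + (-2) = -11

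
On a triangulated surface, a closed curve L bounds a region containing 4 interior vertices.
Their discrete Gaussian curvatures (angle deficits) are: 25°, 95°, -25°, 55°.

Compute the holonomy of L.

Holonomy = total enclosed curvature = 25° + 95° + (-25°) + 55° = 150°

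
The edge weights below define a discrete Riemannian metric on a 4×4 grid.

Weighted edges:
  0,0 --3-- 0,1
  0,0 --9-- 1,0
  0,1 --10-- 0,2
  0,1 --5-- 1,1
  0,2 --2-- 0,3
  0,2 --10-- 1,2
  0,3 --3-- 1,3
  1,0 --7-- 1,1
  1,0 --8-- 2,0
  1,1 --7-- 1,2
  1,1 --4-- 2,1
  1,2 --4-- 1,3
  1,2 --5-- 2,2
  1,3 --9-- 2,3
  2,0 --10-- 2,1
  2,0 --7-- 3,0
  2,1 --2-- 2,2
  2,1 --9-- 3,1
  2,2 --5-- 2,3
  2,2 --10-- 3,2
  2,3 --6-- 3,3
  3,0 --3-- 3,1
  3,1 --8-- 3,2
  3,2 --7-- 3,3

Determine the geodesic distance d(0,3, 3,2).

Shortest path: 0,3 → 1,3 → 1,2 → 2,2 → 3,2, total weight = 22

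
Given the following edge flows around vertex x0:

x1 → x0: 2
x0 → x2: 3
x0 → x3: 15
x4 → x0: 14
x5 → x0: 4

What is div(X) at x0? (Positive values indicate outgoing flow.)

Divergence = sum of outgoing flows = (-2) + 3 + 15 + (-14) + (-4) = -2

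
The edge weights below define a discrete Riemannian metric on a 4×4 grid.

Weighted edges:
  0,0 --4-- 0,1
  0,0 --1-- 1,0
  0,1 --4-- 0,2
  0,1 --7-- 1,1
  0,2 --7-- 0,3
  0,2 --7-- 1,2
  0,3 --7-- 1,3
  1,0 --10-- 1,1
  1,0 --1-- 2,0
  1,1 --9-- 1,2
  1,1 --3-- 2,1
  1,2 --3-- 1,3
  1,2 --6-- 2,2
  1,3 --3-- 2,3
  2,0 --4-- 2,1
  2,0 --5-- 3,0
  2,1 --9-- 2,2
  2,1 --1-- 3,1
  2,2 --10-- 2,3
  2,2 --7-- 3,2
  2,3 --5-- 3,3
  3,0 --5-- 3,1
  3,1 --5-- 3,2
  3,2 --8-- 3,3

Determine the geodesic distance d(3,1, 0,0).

Shortest path: 3,1 → 2,1 → 2,0 → 1,0 → 0,0, total weight = 7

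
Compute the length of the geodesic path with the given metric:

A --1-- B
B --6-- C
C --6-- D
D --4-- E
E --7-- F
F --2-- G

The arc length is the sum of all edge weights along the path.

Arc length = 1 + 6 + 6 + 4 + 7 + 2 = 26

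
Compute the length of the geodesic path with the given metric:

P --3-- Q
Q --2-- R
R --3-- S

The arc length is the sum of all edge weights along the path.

Arc length = 3 + 2 + 3 = 8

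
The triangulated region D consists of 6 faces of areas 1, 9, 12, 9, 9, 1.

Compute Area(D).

1 + 9 + 12 + 9 + 9 + 1 = 41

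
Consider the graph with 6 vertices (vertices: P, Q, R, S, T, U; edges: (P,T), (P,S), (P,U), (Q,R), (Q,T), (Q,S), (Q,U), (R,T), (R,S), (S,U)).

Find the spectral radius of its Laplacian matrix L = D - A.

Degrees: deg(P) = 3, deg(Q) = 4, deg(R) = 3, deg(S) = 4, deg(T) = 3, deg(U) = 3.
L = D − A with rows/columns ordered (P, Q, R, S, T, U):
  [ 3,  0,  0, -1, -1, -1]
  [ 0,  4, -1, -1, -1, -1]
  [ 0, -1,  3, -1, -1,  0]
  [-1, -1, -1,  4,  0, -1]
  [-1, -1, -1,  0,  3,  0]
  [-1, -1,  0, -1,  0,  3]
Characteristic polynomial: det(λI − L) = λ(λ² − 8λ + 13)(λ − 3)(λ − 4)(λ − 5).
Roots: λ = 0; (λ² − 8λ + 13) = 0 ⇒ λ = 4 ± √3 ≈ 2.2679, 5.7321; (λ − 3) = 0 ⇒ λ = 3; (λ − 4) = 0 ⇒ λ = 4; (λ − 5) = 0 ⇒ λ = 5.
(Check: the roots sum (with multiplicity) to 20, matching trace L = Σdeg = 2·10 = 20.)
Laplacian eigenvalues: [0.0, 2.2679, 3.0, 4.0, 5.0, 5.7321]. Largest eigenvalue (spectral radius) = 5.7321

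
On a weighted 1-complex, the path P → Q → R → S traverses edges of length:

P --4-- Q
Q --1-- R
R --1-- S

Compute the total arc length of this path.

Arc length = 4 + 1 + 1 = 6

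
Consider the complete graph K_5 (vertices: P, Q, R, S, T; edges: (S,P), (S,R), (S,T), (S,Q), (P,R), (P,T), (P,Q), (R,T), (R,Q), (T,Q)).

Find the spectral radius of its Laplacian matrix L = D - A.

For the complete graph K_n, L = nI − J (J = all-ones matrix). J has eigenvalues n (once, eigenvector 𝟙) and 0 (multiplicity n−1), so L has eigenvalues 0 (once) and n (multiplicity n−1). Here n = 5: eigenvalue 0 once and 5 with multiplicity 4.
Laplacian eigenvalues: [0.0, 5.0, 5.0, 5.0, 5.0]. Largest eigenvalue (spectral radius) = 5.0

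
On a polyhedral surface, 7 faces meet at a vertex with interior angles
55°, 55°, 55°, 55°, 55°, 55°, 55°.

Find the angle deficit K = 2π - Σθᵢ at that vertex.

Sum of angles = 385°. K = 360° - 385° = -25°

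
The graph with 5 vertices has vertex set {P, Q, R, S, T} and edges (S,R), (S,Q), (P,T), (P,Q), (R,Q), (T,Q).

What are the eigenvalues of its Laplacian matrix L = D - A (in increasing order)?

Degrees: deg(P) = 2, deg(Q) = 4, deg(R) = 2, deg(S) = 2, deg(T) = 2.
L = D − A with rows/columns ordered (P, Q, R, S, T):
  [ 2, -1,  0,  0, -1]
  [-1,  4, -1, -1, -1]
  [ 0, -1,  2, -1,  0]
  [ 0, -1, -1,  2,  0]
  [-1, -1,  0,  0,  2]
Characteristic polynomial: det(λI − L) = λ(λ − 1)(λ − 3)²(λ − 5).
Roots: λ = 0; (λ − 1) = 0 ⇒ λ = 1; (λ − 3) = 0 ⇒ λ = 3 (multiplicity 2); (λ − 5) = 0 ⇒ λ = 5.
(Check: the roots sum (with multiplicity) to 12, matching trace L = Σdeg = 2·6 = 12.)
Laplacian eigenvalues (increasing order): [0.0, 1.0, 3.0, 3.0, 5.0]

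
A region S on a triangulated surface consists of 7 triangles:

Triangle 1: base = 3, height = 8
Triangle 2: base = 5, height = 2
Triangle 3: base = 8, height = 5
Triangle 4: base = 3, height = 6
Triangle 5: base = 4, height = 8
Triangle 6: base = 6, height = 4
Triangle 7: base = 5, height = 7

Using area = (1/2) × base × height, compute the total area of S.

(1/2)×3×8 + (1/2)×5×2 + (1/2)×8×5 + (1/2)×3×6 + (1/2)×4×8 + (1/2)×6×4 + (1/2)×5×7 = 91.5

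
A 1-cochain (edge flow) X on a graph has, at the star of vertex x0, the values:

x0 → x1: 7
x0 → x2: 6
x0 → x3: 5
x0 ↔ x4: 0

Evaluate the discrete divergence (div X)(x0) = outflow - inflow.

Divergence = sum of outgoing flows = 7 + 6 + 5 + 0 = 18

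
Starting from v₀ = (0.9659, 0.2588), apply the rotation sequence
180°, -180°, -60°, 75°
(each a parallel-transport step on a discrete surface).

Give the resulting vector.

Total rotation: 180° + (-180°) + (-60°) + 75° = 15°. Final vector: (0.8660, 0.5000)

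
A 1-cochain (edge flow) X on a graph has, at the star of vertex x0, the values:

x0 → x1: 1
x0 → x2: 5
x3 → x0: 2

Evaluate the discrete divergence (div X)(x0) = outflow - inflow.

Divergence = sum of outgoing flows = 1 + 5 + (-2) = 4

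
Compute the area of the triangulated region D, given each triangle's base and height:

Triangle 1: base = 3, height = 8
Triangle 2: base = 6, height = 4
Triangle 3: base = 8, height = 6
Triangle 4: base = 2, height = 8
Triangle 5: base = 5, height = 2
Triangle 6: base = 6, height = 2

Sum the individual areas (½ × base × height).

(1/2)×3×8 + (1/2)×6×4 + (1/2)×8×6 + (1/2)×2×8 + (1/2)×5×2 + (1/2)×6×2 = 67.0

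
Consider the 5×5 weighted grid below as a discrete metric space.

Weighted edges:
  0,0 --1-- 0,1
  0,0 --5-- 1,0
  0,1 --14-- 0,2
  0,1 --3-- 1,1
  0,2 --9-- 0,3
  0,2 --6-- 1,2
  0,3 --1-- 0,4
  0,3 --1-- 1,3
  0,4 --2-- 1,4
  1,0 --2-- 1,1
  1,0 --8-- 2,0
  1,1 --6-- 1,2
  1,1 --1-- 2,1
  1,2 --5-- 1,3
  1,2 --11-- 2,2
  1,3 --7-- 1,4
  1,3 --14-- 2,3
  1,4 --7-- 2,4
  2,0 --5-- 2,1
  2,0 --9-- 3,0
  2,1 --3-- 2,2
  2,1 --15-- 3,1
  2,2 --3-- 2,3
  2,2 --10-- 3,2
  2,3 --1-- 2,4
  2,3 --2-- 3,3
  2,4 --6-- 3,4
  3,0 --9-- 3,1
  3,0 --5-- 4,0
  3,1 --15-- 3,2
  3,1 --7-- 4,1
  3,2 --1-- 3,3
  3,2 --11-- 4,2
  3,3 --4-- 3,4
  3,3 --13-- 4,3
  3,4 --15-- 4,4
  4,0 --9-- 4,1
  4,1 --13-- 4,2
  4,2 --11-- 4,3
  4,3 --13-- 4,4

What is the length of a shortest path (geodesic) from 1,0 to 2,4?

Shortest path: 1,0 → 1,1 → 2,1 → 2,2 → 2,3 → 2,4, total weight = 10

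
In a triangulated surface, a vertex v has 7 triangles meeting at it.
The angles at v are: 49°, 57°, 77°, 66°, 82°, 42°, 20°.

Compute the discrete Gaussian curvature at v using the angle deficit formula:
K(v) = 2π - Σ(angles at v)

Sum of angles = 393°. K = 360° - 393° = -33° = -11π/60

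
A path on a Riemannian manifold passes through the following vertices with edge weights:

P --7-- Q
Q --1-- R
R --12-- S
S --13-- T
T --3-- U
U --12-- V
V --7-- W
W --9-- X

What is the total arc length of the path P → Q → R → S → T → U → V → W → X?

Arc length = 7 + 1 + 12 + 13 + 3 + 12 + 7 + 9 = 64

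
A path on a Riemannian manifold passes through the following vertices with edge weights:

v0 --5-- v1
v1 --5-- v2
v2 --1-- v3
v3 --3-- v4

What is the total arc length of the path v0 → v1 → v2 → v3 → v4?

Arc length = 5 + 5 + 1 + 3 = 14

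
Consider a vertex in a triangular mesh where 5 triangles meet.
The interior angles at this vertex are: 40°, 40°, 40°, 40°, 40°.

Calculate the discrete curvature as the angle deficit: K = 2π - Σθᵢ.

Sum of angles = 200°. K = 360° - 200° = 160°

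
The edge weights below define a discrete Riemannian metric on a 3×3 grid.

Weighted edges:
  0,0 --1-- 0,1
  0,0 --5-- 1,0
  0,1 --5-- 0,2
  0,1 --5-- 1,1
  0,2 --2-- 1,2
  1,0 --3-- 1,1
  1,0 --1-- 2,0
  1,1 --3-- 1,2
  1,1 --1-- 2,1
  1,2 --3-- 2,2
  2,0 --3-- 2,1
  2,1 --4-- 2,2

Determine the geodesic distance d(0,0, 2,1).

Shortest path: 0,0 → 0,1 → 1,1 → 2,1, total weight = 7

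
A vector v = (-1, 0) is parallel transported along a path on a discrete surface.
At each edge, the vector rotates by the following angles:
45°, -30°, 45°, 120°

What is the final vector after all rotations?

Total rotation: 45° + (-30°) + 45° + 120° = 180°. Final vector: (1, 0)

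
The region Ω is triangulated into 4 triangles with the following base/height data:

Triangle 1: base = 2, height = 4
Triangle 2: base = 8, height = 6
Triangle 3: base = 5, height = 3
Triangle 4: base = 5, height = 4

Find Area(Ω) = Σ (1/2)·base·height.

(1/2)×2×4 + (1/2)×8×6 + (1/2)×5×3 + (1/2)×5×4 = 45.5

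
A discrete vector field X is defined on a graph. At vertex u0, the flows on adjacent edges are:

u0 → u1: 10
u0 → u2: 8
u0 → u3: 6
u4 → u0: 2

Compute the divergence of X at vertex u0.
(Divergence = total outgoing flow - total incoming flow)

Divergence = sum of outgoing flows = 10 + 8 + 6 + (-2) = 22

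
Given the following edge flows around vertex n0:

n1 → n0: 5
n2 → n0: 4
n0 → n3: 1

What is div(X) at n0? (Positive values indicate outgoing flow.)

Divergence = sum of outgoing flows = (-5) + (-4) + 1 = -8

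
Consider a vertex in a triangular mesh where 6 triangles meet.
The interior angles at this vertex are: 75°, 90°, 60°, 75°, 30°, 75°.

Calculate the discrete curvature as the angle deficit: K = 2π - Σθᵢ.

Sum of angles = 405°. K = 360° - 405° = -45° = -π/4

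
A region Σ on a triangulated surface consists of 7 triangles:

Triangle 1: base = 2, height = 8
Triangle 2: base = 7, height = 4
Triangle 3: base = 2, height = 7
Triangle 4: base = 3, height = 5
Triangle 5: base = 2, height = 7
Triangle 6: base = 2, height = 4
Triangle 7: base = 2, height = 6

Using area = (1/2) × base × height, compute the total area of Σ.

(1/2)×2×8 + (1/2)×7×4 + (1/2)×2×7 + (1/2)×3×5 + (1/2)×2×7 + (1/2)×2×4 + (1/2)×2×6 = 53.5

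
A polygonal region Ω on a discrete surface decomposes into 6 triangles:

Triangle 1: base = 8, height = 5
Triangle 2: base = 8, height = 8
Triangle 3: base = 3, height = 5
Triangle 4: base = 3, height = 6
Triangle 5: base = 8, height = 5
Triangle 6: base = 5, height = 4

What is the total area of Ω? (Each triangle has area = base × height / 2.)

(1/2)×8×5 + (1/2)×8×8 + (1/2)×3×5 + (1/2)×3×6 + (1/2)×8×5 + (1/2)×5×4 = 98.5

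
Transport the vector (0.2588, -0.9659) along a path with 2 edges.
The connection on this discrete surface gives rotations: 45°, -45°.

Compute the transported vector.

Total rotation: 45° + (-45°) = 0°. Final vector: (0.2588, -0.9659)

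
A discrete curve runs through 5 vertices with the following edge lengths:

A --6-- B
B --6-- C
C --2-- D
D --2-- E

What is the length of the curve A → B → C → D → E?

Arc length = 6 + 6 + 2 + 2 = 16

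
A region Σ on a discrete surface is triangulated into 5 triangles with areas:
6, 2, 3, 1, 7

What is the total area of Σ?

6 + 2 + 3 + 1 + 7 = 19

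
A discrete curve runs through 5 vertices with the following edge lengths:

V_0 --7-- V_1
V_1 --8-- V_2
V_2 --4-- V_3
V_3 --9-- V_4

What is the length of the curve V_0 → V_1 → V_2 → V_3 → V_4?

Arc length = 7 + 8 + 4 + 9 = 28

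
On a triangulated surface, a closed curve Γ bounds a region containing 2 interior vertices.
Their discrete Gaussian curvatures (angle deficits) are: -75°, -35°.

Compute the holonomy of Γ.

Holonomy = total enclosed curvature = (-75°) + (-35°) = -110°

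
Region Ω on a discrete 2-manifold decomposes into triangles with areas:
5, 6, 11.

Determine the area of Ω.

5 + 6 + 11 = 22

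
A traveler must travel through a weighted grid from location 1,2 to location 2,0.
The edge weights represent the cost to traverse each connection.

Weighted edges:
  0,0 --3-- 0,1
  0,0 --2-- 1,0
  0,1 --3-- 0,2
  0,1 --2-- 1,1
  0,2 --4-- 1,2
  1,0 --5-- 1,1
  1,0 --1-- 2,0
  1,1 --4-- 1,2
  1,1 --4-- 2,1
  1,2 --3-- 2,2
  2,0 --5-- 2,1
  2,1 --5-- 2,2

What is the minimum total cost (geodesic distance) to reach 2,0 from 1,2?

Shortest path: 1,2 → 1,1 → 1,0 → 2,0, total weight = 10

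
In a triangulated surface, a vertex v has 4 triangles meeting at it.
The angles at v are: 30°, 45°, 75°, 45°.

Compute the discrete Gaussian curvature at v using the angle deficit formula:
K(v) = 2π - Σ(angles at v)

Sum of angles = 195°. K = 360° - 195° = 165°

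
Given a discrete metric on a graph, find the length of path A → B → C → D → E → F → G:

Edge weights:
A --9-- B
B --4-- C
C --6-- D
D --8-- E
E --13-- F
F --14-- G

Arc length = 9 + 4 + 6 + 8 + 13 + 14 = 54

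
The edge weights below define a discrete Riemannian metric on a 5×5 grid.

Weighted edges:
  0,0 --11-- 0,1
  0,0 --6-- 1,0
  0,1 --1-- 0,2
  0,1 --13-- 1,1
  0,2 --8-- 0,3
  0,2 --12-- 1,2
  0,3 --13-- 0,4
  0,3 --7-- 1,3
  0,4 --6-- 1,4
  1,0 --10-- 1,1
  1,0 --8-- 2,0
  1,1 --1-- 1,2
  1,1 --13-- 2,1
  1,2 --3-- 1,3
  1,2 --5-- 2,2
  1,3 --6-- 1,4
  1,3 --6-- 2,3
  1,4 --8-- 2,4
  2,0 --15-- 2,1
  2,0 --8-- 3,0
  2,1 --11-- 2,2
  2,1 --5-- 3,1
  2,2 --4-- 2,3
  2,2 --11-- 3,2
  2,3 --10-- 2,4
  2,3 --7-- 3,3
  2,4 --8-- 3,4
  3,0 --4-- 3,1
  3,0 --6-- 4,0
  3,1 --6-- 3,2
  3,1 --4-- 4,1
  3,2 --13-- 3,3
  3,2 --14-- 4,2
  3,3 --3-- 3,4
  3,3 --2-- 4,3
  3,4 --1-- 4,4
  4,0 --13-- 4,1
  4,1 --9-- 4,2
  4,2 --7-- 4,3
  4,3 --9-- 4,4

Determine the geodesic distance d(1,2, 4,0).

Shortest path: 1,2 → 1,1 → 2,1 → 3,1 → 3,0 → 4,0, total weight = 29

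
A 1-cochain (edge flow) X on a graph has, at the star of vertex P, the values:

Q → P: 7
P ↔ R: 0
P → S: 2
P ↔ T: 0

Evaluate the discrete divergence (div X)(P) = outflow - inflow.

Divergence = sum of outgoing flows = (-7) + 0 + 2 + 0 = -5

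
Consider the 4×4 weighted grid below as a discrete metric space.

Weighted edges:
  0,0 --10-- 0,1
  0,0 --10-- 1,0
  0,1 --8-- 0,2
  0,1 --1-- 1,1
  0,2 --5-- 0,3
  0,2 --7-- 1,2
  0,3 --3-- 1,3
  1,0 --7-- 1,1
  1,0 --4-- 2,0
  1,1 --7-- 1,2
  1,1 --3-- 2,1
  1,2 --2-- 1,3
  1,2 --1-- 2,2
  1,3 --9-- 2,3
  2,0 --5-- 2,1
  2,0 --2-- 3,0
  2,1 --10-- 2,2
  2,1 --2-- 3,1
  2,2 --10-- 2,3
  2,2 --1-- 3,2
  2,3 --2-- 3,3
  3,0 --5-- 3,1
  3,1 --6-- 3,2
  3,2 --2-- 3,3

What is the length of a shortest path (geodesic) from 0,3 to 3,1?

Shortest path: 0,3 → 1,3 → 1,2 → 2,2 → 3,2 → 3,1, total weight = 13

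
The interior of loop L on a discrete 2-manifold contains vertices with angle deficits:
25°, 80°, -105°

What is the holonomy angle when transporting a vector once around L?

Holonomy = total enclosed curvature = 25° + 80° + (-105°) = 0°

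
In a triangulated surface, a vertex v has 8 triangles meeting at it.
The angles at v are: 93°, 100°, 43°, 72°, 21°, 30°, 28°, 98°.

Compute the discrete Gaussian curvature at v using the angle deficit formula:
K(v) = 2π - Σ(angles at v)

Sum of angles = 485°. K = 360° - 485° = -125° = -25π/36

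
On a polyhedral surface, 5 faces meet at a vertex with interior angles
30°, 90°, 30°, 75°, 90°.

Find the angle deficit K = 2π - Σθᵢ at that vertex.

Sum of angles = 315°. K = 360° - 315° = 45°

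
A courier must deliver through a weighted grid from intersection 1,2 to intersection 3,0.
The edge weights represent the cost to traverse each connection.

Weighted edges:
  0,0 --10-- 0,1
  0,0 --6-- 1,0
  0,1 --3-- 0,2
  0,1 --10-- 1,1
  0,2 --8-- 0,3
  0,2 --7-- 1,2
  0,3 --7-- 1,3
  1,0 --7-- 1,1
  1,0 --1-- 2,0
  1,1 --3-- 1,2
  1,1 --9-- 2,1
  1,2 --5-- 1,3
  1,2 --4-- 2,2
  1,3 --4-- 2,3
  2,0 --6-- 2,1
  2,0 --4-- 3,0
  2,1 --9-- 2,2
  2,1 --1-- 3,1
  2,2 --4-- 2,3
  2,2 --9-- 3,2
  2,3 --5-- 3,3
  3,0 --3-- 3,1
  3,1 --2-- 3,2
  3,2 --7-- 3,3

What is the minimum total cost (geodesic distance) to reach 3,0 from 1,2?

Shortest path: 1,2 → 1,1 → 1,0 → 2,0 → 3,0, total weight = 15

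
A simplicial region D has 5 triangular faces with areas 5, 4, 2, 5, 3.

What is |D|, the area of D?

5 + 4 + 2 + 5 + 3 = 19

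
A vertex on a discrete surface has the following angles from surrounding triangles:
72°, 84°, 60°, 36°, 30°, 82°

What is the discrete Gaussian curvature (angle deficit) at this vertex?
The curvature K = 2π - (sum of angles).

Sum of angles = 364°. K = 360° - 364° = -4° = -π/45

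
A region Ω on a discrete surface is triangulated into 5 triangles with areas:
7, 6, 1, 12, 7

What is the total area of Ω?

7 + 6 + 1 + 12 + 7 = 33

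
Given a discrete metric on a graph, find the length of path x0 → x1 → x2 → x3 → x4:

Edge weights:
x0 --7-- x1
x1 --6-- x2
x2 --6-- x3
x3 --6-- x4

Arc length = 7 + 6 + 6 + 6 = 25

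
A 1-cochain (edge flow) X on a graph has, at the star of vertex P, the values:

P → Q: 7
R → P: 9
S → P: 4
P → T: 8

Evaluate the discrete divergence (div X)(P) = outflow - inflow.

Divergence = sum of outgoing flows = 7 + (-9) + (-4) + 8 = 2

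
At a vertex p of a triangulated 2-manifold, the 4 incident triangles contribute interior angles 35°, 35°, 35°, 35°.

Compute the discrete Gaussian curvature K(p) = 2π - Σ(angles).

Sum of angles = 140°. K = 360° - 140° = 220° = 11π/9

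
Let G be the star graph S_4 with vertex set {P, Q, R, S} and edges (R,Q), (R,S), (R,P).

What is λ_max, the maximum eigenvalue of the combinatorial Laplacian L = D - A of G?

The star S_4 is the complete bipartite graph K_{1,3} (one hub of degree 3, 3 leaves of degree 1). The Laplacian spectrum of K_{p,q} is 0, p (multiplicity q−1), q (multiplicity p−1), p+q. With p = 1, q = 3: 0 once, 1 with multiplicity 2, and 4 once. (Check: trace L = sum of degrees = 6 = 2·1 + 4.)
Laplacian eigenvalues: [0.0, 1.0, 1.0, 4.0]. Largest eigenvalue (spectral radius) = 4.0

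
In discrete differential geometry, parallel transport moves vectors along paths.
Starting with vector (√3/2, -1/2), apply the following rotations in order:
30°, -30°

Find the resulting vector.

Total rotation: 30° + (-30°) = 0°. Final vector: (0.8660, -0.5000)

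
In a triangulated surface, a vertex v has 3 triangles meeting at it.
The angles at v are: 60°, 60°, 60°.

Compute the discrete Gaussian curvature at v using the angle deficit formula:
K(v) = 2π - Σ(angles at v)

Sum of angles = 180°. K = 360° - 180° = 180° = π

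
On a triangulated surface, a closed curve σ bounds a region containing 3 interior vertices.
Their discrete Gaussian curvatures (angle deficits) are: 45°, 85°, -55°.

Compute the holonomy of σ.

Holonomy = total enclosed curvature = 45° + 85° + (-55°) = 75°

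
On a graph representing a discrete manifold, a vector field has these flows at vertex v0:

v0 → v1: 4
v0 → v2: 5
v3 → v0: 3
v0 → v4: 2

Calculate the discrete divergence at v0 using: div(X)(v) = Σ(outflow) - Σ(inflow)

Divergence = sum of outgoing flows = 4 + 5 + (-3) + 2 = 8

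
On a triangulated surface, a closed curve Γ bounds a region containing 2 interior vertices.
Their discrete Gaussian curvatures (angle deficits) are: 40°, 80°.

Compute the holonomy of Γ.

Holonomy = total enclosed curvature = 40° + 80° = 120°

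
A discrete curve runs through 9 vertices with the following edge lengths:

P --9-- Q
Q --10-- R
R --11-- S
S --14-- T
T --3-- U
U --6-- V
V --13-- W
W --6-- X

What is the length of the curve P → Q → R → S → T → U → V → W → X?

Arc length = 9 + 10 + 11 + 14 + 3 + 6 + 13 + 6 = 72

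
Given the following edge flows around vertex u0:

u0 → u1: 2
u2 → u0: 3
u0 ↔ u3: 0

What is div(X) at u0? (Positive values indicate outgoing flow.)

Divergence = sum of outgoing flows = 2 + (-3) + 0 = -1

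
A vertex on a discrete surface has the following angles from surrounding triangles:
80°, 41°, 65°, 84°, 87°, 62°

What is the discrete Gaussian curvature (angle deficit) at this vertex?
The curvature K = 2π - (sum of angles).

Sum of angles = 419°. K = 360° - 419° = -59° = -59π/180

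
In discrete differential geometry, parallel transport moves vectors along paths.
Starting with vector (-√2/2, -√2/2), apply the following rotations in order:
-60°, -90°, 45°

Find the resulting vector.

Total rotation: (-60°) + (-90°) + 45° = -105°. Final vector: (-0.5000, 0.8660)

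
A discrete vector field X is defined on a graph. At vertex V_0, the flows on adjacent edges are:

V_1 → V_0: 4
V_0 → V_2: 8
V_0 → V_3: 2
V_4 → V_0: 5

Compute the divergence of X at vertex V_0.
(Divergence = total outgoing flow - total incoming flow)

Divergence = sum of outgoing flows = (-4) + 8 + 2 + (-5) = 1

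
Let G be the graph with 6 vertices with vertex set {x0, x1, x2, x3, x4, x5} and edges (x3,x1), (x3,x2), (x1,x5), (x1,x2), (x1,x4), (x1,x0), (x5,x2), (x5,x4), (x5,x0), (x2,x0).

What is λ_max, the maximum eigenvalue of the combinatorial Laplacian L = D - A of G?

Degrees: deg(x0) = 3, deg(x1) = 5, deg(x2) = 4, deg(x3) = 2, deg(x4) = 2, deg(x5) = 4.
L = D − A with rows/columns ordered (x0, x1, x2, x3, x4, x5):
  [ 3, -1, -1,  0,  0, -1]
  [-1,  5, -1, -1, -1, -1]
  [-1, -1,  4, -1,  0, -1]
  [ 0, -1, -1,  2,  0,  0]
  [ 0, -1,  0,  0,  2, -1]
  [-1, -1, -1,  0, -1,  4]
Characteristic polynomial: det(λI − L) = λ(λ² − 7λ + 9)(λ² − 7λ + 11)(λ − 6).
Roots: λ = 0; (λ² − 7λ + 9) = 0 ⇒ λ = (7 ± √13)/2 ≈ 1.6972, 5.3028; (λ² − 7λ + 11) = 0 ⇒ λ = (7 ± √5)/2 ≈ 2.382, 4.618; (λ − 6) = 0 ⇒ λ = 6.
(Check: the roots sum (with multiplicity) to 20, matching trace L = Σdeg = 2·10 = 20.)
Laplacian eigenvalues: [0.0, 1.6972, 2.382, 4.618, 5.3028, 6.0]. Largest eigenvalue (spectral radius) = 6.0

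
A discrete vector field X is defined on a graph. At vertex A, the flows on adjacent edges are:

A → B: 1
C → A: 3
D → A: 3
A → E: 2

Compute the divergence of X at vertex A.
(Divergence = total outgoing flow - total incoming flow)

Divergence = sum of outgoing flows = 1 + (-3) + (-3) + 2 = -3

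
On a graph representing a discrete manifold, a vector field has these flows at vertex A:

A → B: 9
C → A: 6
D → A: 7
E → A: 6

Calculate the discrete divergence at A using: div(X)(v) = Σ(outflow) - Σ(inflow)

Divergence = sum of outgoing flows = 9 + (-6) + (-7) + (-6) = -10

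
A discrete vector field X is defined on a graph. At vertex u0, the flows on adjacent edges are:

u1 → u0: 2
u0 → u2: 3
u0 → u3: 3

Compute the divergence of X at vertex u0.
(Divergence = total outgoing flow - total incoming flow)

Divergence = sum of outgoing flows = (-2) + 3 + 3 = 4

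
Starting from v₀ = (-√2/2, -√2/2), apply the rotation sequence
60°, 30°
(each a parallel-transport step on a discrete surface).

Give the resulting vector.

Total rotation: 60° + 30° = 90°. Final vector: (0.7071, -0.7071)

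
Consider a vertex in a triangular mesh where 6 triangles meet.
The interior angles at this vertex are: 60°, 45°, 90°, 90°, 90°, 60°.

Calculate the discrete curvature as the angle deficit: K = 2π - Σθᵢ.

Sum of angles = 435°. K = 360° - 435° = -75° = -5π/12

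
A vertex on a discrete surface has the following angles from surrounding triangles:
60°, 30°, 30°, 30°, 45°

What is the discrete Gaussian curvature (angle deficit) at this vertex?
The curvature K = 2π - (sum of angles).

Sum of angles = 195°. K = 360° - 195° = 165° = 11π/12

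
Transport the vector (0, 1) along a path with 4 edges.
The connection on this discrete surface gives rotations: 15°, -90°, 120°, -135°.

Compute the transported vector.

Total rotation: 15° + (-90°) + 120° + (-135°) = -90°. Final vector: (1, 0)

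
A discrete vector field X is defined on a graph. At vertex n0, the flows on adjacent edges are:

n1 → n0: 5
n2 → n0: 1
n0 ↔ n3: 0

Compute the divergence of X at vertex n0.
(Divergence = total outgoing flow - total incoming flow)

Divergence = sum of outgoing flows = (-5) + (-1) + 0 = -6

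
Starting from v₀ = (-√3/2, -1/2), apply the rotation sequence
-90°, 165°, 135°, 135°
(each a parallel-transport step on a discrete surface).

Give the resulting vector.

Total rotation: (-90°) + 165° + 135° + 135° = 345° ≡ -15° (mod 360°). Final vector: (-0.9659, -0.2588)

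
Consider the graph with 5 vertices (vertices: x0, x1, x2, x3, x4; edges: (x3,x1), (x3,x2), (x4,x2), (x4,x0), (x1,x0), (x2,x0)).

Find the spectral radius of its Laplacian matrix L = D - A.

Degrees: deg(x0) = 3, deg(x1) = 2, deg(x2) = 3, deg(x3) = 2, deg(x4) = 2.
L = D − A with rows/columns ordered (x0, x1, x2, x3, x4):
  [ 3, -1, -1,  0, -1]
  [-1,  2,  0, -1,  0]
  [-1,  0,  3, -1, -1]
  [ 0, -1, -1,  2,  0]
  [-1,  0, -1,  0,  2]
Characteristic polynomial: det(λI − L) = λ(λ² − 5λ + 5)(λ² − 7λ + 11).
Roots: λ = 0; (λ² − 5λ + 5) = 0 ⇒ λ = (5 ± √5)/2 ≈ 1.382, 3.618; (λ² − 7λ + 11) = 0 ⇒ λ = (7 ± √5)/2 ≈ 2.382, 4.618.
(Check: the roots sum (with multiplicity) to 12, matching trace L = Σdeg = 2·6 = 12.)
Laplacian eigenvalues: [0.0, 1.382, 2.382, 3.618, 4.618]. Largest eigenvalue (spectral radius) = 4.618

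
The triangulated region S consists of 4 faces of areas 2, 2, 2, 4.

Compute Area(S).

2 + 2 + 2 + 4 = 10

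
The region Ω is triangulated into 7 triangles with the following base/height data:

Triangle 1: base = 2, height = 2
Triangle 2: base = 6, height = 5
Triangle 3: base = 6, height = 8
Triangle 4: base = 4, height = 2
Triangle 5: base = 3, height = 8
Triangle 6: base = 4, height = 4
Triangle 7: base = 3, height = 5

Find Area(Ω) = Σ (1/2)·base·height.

(1/2)×2×2 + (1/2)×6×5 + (1/2)×6×8 + (1/2)×4×2 + (1/2)×3×8 + (1/2)×4×4 + (1/2)×3×5 = 72.5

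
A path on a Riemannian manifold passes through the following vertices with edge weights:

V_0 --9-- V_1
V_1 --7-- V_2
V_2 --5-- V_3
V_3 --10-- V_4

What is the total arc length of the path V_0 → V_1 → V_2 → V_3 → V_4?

Arc length = 9 + 7 + 5 + 10 = 31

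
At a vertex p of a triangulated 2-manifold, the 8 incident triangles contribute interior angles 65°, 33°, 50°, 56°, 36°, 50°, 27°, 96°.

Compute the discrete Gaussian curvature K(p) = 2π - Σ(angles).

Sum of angles = 413°. K = 360° - 413° = -53° = -53π/180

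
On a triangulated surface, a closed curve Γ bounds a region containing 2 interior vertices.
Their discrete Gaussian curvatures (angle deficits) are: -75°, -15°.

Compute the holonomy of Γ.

Holonomy = total enclosed curvature = (-75°) + (-15°) = -90°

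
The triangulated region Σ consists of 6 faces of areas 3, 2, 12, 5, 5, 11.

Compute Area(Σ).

3 + 2 + 12 + 5 + 5 + 11 = 38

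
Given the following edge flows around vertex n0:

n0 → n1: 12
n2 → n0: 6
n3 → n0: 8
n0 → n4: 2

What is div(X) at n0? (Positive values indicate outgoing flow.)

Divergence = sum of outgoing flows = 12 + (-6) + (-8) + 2 = 0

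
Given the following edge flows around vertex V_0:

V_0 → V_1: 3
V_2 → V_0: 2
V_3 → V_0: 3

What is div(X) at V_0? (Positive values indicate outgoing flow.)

Divergence = sum of outgoing flows = 3 + (-2) + (-3) = -2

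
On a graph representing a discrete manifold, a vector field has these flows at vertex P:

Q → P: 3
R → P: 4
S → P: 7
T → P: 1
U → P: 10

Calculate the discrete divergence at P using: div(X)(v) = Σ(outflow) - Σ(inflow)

Divergence = sum of outgoing flows = (-3) + (-4) + (-7) + (-1) + (-10) = -25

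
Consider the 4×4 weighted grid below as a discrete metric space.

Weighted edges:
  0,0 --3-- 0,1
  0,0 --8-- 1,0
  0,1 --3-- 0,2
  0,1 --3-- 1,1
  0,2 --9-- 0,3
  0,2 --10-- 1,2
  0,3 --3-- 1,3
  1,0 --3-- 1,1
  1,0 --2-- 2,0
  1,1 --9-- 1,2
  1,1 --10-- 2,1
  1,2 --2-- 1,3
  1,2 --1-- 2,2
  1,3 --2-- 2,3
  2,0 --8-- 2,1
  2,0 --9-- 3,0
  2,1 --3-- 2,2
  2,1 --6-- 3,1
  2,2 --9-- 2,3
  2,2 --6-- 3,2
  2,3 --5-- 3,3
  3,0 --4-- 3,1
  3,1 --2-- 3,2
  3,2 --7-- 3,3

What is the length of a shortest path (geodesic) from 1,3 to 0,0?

Shortest path: 1,3 → 1,2 → 1,1 → 0,1 → 0,0, total weight = 17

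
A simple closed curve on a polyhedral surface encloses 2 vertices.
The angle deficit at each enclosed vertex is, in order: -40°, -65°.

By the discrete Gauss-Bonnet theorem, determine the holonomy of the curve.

Holonomy = total enclosed curvature = (-40°) + (-65°) = -105°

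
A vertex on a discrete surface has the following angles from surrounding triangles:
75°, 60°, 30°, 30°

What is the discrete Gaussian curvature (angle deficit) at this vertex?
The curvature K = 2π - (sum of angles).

Sum of angles = 195°. K = 360° - 195° = 165°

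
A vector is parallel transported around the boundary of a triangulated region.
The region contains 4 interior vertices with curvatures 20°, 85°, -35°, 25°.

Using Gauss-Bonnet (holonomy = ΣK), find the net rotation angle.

Holonomy = total enclosed curvature = 20° + 85° + (-35°) + 25° = 95°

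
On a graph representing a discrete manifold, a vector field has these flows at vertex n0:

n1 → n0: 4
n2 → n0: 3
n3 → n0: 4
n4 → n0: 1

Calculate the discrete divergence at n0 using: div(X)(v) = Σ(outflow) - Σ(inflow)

Divergence = sum of outgoing flows = (-4) + (-3) + (-4) + (-1) = -12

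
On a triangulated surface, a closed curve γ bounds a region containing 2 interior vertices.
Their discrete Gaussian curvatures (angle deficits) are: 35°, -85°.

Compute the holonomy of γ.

Holonomy = total enclosed curvature = 35° + (-85°) = -50°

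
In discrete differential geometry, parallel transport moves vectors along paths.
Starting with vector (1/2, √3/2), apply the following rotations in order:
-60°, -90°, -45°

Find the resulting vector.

Total rotation: (-60°) + (-90°) + (-45°) = -195° ≡ 165° (mod 360°). Final vector: (-0.7071, -0.7071)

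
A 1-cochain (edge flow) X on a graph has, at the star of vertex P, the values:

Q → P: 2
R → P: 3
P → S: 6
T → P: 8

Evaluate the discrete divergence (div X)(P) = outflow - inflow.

Divergence = sum of outgoing flows = (-2) + (-3) + 6 + (-8) = -7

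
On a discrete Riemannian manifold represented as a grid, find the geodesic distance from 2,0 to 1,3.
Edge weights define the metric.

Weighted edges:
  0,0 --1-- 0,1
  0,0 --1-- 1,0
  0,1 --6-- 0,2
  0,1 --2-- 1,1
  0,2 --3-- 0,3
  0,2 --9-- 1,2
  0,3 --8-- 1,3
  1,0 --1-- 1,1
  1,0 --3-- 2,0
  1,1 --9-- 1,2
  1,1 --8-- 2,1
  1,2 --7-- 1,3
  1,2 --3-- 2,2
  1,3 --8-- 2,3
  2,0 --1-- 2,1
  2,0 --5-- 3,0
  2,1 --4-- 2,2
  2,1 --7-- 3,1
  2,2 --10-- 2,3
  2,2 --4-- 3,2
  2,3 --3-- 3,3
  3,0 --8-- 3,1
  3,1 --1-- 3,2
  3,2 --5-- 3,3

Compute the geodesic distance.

Shortest path: 2,0 → 2,1 → 2,2 → 1,2 → 1,3, total weight = 15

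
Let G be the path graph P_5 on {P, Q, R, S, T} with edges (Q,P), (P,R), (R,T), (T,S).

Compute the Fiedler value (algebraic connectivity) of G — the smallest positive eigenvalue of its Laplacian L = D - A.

The path graph P_n has Laplacian eigenvalues λ_k = 2 − 2cos(kπ/n), k = 0, 1, …, n−1. Here n = 5:
k=0: 2 − 2cos(0) = 0.0; k=1: 2 − 2cos(π/5) = 0.382; k=2: 2 − 2cos(2π/5) = 1.382; k=3: 2 − 2cos(3π/5) = 2.618; k=4: 2 − 2cos(4π/5) = 3.618.
Laplacian eigenvalues: [0.0, 0.382, 1.382, 2.618, 3.618]. Algebraic connectivity (smallest non-zero eigenvalue) = 0.382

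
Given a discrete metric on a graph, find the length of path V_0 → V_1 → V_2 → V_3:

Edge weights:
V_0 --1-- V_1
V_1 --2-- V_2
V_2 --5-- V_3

Arc length = 1 + 2 + 5 = 8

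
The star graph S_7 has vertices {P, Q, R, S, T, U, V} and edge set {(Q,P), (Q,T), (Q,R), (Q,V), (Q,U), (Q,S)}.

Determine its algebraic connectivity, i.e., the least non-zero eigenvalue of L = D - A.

The star S_7 is the complete bipartite graph K_{1,6} (one hub of degree 6, 6 leaves of degree 1). The Laplacian spectrum of K_{p,q} is 0, p (multiplicity q−1), q (multiplicity p−1), p+q. With p = 1, q = 6: 0 once, 1 with multiplicity 5, and 7 once. (Check: trace L = sum of degrees = 12 = 5·1 + 7.)
Laplacian eigenvalues: [0.0, 1.0, 1.0, 1.0, 1.0, 1.0, 7.0]. Algebraic connectivity (smallest non-zero eigenvalue) = 1.0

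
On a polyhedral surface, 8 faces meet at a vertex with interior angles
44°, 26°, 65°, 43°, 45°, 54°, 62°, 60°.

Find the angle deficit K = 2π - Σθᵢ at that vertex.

Sum of angles = 399°. K = 360° - 399° = -39° = -13π/60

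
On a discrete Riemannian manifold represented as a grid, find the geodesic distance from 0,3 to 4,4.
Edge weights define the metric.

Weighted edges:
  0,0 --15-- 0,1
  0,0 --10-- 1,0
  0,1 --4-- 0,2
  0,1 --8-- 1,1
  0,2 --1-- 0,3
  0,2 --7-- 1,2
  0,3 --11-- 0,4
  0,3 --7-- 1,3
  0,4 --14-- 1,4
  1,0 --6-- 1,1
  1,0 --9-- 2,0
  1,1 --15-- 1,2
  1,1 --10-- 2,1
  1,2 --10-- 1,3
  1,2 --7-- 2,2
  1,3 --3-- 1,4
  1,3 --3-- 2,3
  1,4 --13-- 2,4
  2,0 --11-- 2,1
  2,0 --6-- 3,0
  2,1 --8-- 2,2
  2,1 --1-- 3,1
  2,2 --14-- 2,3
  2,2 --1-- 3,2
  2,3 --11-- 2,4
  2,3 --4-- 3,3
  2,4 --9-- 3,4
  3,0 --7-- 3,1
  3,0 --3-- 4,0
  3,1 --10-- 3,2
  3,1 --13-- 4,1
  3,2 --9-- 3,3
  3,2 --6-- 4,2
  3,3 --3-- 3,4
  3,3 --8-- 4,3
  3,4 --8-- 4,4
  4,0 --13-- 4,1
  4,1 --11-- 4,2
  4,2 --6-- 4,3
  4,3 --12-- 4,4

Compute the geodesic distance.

Shortest path: 0,3 → 1,3 → 2,3 → 3,3 → 3,4 → 4,4, total weight = 25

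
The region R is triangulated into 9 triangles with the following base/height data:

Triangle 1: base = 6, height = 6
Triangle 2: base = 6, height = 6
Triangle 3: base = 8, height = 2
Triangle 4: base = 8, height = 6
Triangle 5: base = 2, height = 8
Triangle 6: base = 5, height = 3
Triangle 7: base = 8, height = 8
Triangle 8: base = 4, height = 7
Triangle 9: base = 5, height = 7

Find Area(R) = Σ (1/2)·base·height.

(1/2)×6×6 + (1/2)×6×6 + (1/2)×8×2 + (1/2)×8×6 + (1/2)×2×8 + (1/2)×5×3 + (1/2)×8×8 + (1/2)×4×7 + (1/2)×5×7 = 147.0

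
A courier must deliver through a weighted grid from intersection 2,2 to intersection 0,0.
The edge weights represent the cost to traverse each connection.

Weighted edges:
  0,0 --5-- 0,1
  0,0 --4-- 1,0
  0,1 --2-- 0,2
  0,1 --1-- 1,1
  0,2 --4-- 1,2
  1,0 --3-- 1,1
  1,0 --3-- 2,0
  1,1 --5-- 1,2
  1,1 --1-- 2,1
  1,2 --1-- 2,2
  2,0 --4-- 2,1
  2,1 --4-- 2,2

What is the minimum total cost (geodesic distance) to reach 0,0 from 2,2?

Shortest path: 2,2 → 2,1 → 1,1 → 0,1 → 0,0, total weight = 11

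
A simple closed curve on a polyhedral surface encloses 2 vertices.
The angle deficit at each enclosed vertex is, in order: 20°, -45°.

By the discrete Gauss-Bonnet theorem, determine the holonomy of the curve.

Holonomy = total enclosed curvature = 20° + (-45°) = -25°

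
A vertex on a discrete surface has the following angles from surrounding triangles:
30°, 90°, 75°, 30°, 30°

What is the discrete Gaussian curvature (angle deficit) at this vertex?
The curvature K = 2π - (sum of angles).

Sum of angles = 255°. K = 360° - 255° = 105° = 7π/12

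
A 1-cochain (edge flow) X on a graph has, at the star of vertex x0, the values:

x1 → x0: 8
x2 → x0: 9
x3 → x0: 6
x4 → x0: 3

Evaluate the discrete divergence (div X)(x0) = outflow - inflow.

Divergence = sum of outgoing flows = (-8) + (-9) + (-6) + (-3) = -26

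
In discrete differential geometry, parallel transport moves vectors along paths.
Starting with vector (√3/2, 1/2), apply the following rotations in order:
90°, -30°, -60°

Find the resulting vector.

Total rotation: 90° + (-30°) + (-60°) = 0°. Final vector: (0.8660, 0.5000)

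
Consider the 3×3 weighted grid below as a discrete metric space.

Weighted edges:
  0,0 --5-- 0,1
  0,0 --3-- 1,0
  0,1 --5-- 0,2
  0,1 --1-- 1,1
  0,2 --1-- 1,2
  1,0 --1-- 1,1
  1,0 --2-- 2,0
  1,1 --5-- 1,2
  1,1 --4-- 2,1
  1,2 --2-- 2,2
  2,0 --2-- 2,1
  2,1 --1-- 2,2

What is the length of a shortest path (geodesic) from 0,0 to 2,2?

Shortest path: 0,0 → 1,0 → 2,0 → 2,1 → 2,2, total weight = 8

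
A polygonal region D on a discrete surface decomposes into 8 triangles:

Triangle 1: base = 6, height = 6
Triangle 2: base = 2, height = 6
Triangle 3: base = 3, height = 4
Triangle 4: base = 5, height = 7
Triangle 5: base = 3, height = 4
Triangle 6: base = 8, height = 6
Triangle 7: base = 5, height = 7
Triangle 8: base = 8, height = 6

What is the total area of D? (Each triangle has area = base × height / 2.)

(1/2)×6×6 + (1/2)×2×6 + (1/2)×3×4 + (1/2)×5×7 + (1/2)×3×4 + (1/2)×8×6 + (1/2)×5×7 + (1/2)×8×6 = 119.0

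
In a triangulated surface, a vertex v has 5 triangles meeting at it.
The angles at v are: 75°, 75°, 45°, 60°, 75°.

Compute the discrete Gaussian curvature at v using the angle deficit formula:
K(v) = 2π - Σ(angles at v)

Sum of angles = 330°. K = 360° - 330° = 30° = π/6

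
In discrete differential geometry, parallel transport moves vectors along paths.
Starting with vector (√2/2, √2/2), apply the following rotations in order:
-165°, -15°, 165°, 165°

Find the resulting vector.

Total rotation: (-165°) + (-15°) + 165° + 165° = 150°. Final vector: (-0.9659, -0.2588)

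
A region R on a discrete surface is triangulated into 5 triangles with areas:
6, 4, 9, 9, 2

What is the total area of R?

6 + 4 + 9 + 9 + 2 = 30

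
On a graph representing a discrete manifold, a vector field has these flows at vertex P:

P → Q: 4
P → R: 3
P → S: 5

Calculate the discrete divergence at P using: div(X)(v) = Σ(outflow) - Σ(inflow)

Divergence = sum of outgoing flows = 4 + 3 + 5 = 12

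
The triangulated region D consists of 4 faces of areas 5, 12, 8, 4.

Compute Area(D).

5 + 12 + 8 + 4 = 29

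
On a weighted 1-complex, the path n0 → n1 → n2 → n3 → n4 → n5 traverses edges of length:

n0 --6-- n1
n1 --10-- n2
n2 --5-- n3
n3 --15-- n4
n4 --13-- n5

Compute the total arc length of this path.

Arc length = 6 + 10 + 5 + 15 + 13 = 49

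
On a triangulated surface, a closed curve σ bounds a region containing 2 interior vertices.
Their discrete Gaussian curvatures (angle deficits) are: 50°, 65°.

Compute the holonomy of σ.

Holonomy = total enclosed curvature = 50° + 65° = 115°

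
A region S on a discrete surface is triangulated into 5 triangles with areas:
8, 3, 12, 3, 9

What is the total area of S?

8 + 3 + 12 + 3 + 9 = 35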